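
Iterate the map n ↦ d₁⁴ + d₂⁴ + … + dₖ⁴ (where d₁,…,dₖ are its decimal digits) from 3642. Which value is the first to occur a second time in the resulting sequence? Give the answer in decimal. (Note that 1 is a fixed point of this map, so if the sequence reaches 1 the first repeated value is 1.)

8208

3642 → 3⁴ + 6⁴ + 4⁴ + 2⁴ = 81 + 1296 + 256 + 16 = 1649
1649 → 1⁴ + 6⁴ + 4⁴ + 9⁴ = 1 + 1296 + 256 + 6561 = 8114
8114 → 8⁴ + 1⁴ + 1⁴ + 4⁴ = 4096 + 1 + 1 + 256 = 4354
4354 → 4⁴ + 3⁴ + 5⁴ + 4⁴ = 256 + 81 + 625 + 256 = 1218
1218 → 1⁴ + 2⁴ + 1⁴ + 8⁴ = 1 + 16 + 1 + 4096 = 4114
4114 → 4⁴ + 1⁴ + 1⁴ + 4⁴ = 256 + 1 + 1 + 256 = 514
514 → 5⁴ + 1⁴ + 4⁴ = 625 + 1 + 256 = 882
882 → 8⁴ + 8⁴ + 2⁴ = 4096 + 4096 + 16 = 8208
8208 → 8⁴ + 2⁴ + 0⁴ + 8⁴ = 4096 + 16 + 0 + 4096 = 8208  — 8208 already appeared earlier.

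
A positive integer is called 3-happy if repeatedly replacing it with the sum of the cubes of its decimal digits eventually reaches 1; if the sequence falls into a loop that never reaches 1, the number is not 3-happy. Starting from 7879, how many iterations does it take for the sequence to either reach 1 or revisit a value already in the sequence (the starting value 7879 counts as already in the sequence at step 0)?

7

7879 → 7³ + 8³ + 7³ + 9³ = 1927
1927 → 1³ + 9³ + 2³ + 7³ = 1081
1081 → 1³ + 0³ + 8³ + 1³ = 514
514 → 5³ + 1³ + 4³ = 190
190 → 1³ + 9³ + 0³ = 730
730 → 7³ + 3³ + 0³ = 370
370 → 3³ + 7³ + 0³ = 370  — 370 repeats.
That took 7 steps.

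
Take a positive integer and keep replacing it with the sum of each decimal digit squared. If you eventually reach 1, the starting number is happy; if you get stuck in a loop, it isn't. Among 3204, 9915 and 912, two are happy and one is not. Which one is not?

3204

3204: 3204 → 29 → 85 → 89 → 145 → 42 → 20 → 4 → 16 → 37 → 58 → 89  — repeats 89 (not happy)
9915: 9915 → 188 → 129 → 86 → 100 → 1  — reaches 1 (happy)
912: 912 → 86 → 100 → 1  — reaches 1 (happy)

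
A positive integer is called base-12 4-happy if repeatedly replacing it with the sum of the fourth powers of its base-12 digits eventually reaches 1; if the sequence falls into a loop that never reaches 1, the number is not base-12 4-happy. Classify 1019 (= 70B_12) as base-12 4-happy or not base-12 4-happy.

1019 = (7,0,11)_12 → 7⁴ + 0⁴ + 11⁴ = 17042
17042 = (9,10,4,2)_12 → 9⁴ + 10⁴ + 4⁴ + 2⁴ = 16833
16833 = (9,8,10,9)_12 → 9⁴ + 8⁴ + 10⁴ + 9⁴ = 27218
27218 = (1,3,9,0,2)_12 → 1⁴ + 3⁴ + 9⁴ + 0⁴ + 2⁴ = 6659
6659 = (3,10,2,11)_12 → 3⁴ + 10⁴ + 2⁴ + 11⁴ = 24738
24738 = (1,2,3,9,6)_12 → 1⁴ + 2⁴ + 3⁴ + 9⁴ + 6⁴ = 7955
7955 = (4,7,2,11)_12 → 4⁴ + 7⁴ + 2⁴ + 11⁴ = 17314
17314 = (10,0,2,10)_12 → 10⁴ + 0⁴ + 2⁴ + 10⁴ = 20016
20016 = (11,7,0,0)_12 → 11⁴ + 7⁴ + 0⁴ + 0⁴ = 17042  — 17042 already seen; the sequence cycles without reaching 1.

not base-12 4-happy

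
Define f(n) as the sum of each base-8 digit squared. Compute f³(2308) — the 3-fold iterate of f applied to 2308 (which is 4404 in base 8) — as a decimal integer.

2308 = (4,4,0,4)_8 → 4² + 4² + 0² + 4² = 16 + 16 + 0 + 16 = 48
48 = (6,0)_8 → 6² + 0² = 36 + 0 = 36
36 = (4,4)_8 → 4² + 4² = 16 + 16 = 32

32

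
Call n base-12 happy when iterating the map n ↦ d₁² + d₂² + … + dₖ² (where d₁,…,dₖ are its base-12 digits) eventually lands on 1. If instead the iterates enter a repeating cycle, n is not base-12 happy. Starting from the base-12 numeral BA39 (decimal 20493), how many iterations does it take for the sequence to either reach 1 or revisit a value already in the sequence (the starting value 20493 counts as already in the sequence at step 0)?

8

20493 = (11,10,3,9)_12 → 11² + 10² + 3² + 9² = 121 + 100 + 9 + 81 = 311
311 = (2,1,11)_12 → 2² + 1² + 11² = 4 + 1 + 121 = 126
126 = (10,6)_12 → 10² + 6² = 100 + 36 = 136
136 = (11,4)_12 → 11² + 4² = 121 + 16 = 137
137 = (11,5)_12 → 11² + 5² = 121 + 25 = 146
146 = (1,0,2)_12 → 1² + 0² + 2² = 1 + 0 + 4 = 5
5 = (5)_12 → 5² = 25
25 = (2,1)_12 → 2² + 1² = 4 + 1 = 5  — 5 repeats.
That took 8 steps.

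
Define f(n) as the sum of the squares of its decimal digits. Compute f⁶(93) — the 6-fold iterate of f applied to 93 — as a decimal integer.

93 → 9² + 3² = 81 + 9 = 90
90 → 9² + 0² = 81 + 0 = 81
81 → 8² + 1² = 64 + 1 = 65
65 → 6² + 5² = 36 + 25 = 61
61 → 6² + 1² = 36 + 1 = 37
37 → 3² + 7² = 9 + 49 = 58

58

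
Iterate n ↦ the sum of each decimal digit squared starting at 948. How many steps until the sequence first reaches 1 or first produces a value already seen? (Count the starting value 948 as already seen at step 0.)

948 → 9² + 4² + 8² = 81 + 16 + 64 = 161
161 → 1² + 6² + 1² = 1 + 36 + 1 = 38
38 → 3² + 8² = 9 + 64 = 73
73 → 7² + 3² = 49 + 9 = 58
58 → 5² + 8² = 25 + 64 = 89
89 → 8² + 9² = 64 + 81 = 145
145 → 1² + 4² + 5² = 1 + 16 + 25 = 42
42 → 4² + 2² = 16 + 4 = 20
20 → 2² + 0² = 4 + 0 = 4
4 → 4² = 16
16 → 1² + 6² = 1 + 36 = 37
37 → 3² + 7² = 9 + 49 = 58  — 58 repeats.
That took 12 steps.

12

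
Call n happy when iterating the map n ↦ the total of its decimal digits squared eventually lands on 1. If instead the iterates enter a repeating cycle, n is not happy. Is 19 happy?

happy

19 → 1² + 9² = 82
82 → 8² + 2² = 68
68 → 6² + 8² = 100
100 → 1² + 0² + 0² = 1  — reached 1.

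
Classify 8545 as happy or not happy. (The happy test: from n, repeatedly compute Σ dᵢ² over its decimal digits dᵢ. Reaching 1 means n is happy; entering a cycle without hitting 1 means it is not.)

8545 → 8² + 5² + 4² + 5² = 64 + 25 + 16 + 25 = 130
130 → 1² + 3² + 0² = 1 + 9 + 0 = 10
10 → 1² + 0² = 1 + 0 = 1  — reached 1.

happy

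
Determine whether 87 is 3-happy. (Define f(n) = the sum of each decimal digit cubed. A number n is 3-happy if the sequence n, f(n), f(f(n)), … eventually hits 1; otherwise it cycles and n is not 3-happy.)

not 3-happy

87 → 8³ + 7³ = 855
855 → 8³ + 5³ + 5³ = 762
762 → 7³ + 6³ + 2³ = 567
567 → 5³ + 6³ + 7³ = 684
684 → 6³ + 8³ + 4³ = 792
792 → 7³ + 9³ + 2³ = 1080
1080 → 1³ + 0³ + 8³ + 0³ = 513
513 → 5³ + 1³ + 3³ = 153
153 → 1³ + 5³ + 3³ = 153  — 153 already seen; the sequence cycles without reaching 1.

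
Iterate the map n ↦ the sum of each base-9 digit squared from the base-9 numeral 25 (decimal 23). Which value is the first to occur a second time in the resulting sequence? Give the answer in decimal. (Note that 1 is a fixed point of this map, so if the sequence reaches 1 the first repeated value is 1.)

65

23 = (2,5)_9 → 2² + 5² = 4 + 25 = 29
29 = (3,2)_9 → 3² + 2² = 9 + 4 = 13
13 = (1,4)_9 → 1² + 4² = 1 + 16 = 17
17 = (1,8)_9 → 1² + 8² = 1 + 64 = 65
65 = (7,2)_9 → 7² + 2² = 49 + 4 = 53
53 = (5,8)_9 → 5² + 8² = 25 + 64 = 89
89 = (1,0,8)_9 → 1² + 0² + 8² = 1 + 0 + 64 = 65  — 65 already appeared earlier.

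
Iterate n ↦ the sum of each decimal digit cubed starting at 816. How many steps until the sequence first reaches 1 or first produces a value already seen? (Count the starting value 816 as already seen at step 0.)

816 → 8³ + 1³ + 6³ = 729
729 → 7³ + 2³ + 9³ = 1080
1080 → 1³ + 0³ + 8³ + 0³ = 513
513 → 5³ + 1³ + 3³ = 153
153 → 1³ + 5³ + 3³ = 153  — 153 repeats.
That took 5 steps.

5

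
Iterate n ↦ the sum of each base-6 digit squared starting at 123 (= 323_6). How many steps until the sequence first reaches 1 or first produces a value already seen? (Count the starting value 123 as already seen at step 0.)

123 = (3,2,3)_6 → 3² + 2² + 3² = 9 + 4 + 9 = 22
22 = (3,4)_6 → 3² + 4² = 9 + 16 = 25
25 = (4,1)_6 → 4² + 1² = 16 + 1 = 17
17 = (2,5)_6 → 2² + 5² = 4 + 25 = 29
29 = (4,5)_6 → 4² + 5² = 16 + 25 = 41
41 = (1,0,5)_6 → 1² + 0² + 5² = 1 + 0 + 25 = 26
26 = (4,2)_6 → 4² + 2² = 16 + 4 = 20
20 = (3,2)_6 → 3² + 2² = 9 + 4 = 13
13 = (2,1)_6 → 2² + 1² = 4 + 1 = 5
5 = (5)_6 → 5² = 25  — 25 repeats.
That took 10 steps.

10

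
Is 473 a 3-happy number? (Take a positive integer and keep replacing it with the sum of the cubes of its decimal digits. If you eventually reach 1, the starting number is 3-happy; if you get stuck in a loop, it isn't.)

473 → 4³ + 7³ + 3³ = 434
434 → 4³ + 3³ + 4³ = 155
155 → 1³ + 5³ + 5³ = 251
251 → 2³ + 5³ + 1³ = 134
134 → 1³ + 3³ + 4³ = 92
92 → 9³ + 2³ = 737
737 → 7³ + 3³ + 7³ = 713
713 → 7³ + 1³ + 3³ = 371
371 → 3³ + 7³ + 1³ = 371  — 371 already seen; the sequence cycles without reaching 1.

not 3-happy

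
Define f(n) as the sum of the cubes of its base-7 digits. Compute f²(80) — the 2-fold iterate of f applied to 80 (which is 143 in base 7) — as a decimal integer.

218

80 = (1,4,3)_7 → 1³ + 4³ + 3³ = 92
92 = (1,6,1)_7 → 1³ + 6³ + 1³ = 218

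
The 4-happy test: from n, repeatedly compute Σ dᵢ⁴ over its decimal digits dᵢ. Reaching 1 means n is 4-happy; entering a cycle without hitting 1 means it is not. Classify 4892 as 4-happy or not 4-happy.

not 4-happy

4892 → 4⁴ + 8⁴ + 9⁴ + 2⁴ = 256 + 4096 + 6561 + 16 = 10929
10929 → 1⁴ + 0⁴ + 9⁴ + 2⁴ + 9⁴ = 1 + 0 + 6561 + 16 + 6561 = 13139
13139 → 1⁴ + 3⁴ + 1⁴ + 3⁴ + 9⁴ = 1 + 81 + 1 + 81 + 6561 = 6725
6725 → 6⁴ + 7⁴ + 2⁴ + 5⁴ = 1296 + 2401 + 16 + 625 = 4338
4338 → 4⁴ + 3⁴ + 3⁴ + 8⁴ = 256 + 81 + 81 + 4096 = 4514
4514 → 4⁴ + 5⁴ + 1⁴ + 4⁴ = 256 + 625 + 1 + 256 = 1138
1138 → 1⁴ + 1⁴ + 3⁴ + 8⁴ = 1 + 1 + 81 + 4096 = 4179
4179 → 4⁴ + 1⁴ + 7⁴ + 9⁴ = 256 + 1 + 2401 + 6561 = 9219
9219 → 9⁴ + 2⁴ + 1⁴ + 9⁴ = 6561 + 16 + 1 + 6561 = 13139  — 13139 already seen; the sequence cycles without reaching 1.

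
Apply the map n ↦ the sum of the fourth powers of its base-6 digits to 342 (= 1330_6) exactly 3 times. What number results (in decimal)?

342 = (1,3,3,0)_6 → 1⁴ + 3⁴ + 3⁴ + 0⁴ = 163
163 = (4,3,1)_6 → 4⁴ + 3⁴ + 1⁴ = 338
338 = (1,3,2,2)_6 → 1⁴ + 3⁴ + 2⁴ + 2⁴ = 114

114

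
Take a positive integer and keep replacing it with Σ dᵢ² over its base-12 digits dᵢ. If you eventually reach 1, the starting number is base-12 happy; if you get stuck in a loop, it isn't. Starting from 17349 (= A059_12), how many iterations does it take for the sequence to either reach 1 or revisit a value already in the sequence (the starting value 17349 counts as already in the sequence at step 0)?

17349 = (10,0,5,9)_12 → 10² + 0² + 5² + 9² = 100 + 0 + 25 + 81 = 206
206 = (1,5,2)_12 → 1² + 5² + 2² = 1 + 25 + 4 = 30
30 = (2,6)_12 → 2² + 6² = 4 + 36 = 40
40 = (3,4)_12 → 3² + 4² = 9 + 16 = 25
25 = (2,1)_12 → 2² + 1² = 4 + 1 = 5
5 = (5)_12 → 5² = 25  — 25 repeats.
That took 6 steps.

6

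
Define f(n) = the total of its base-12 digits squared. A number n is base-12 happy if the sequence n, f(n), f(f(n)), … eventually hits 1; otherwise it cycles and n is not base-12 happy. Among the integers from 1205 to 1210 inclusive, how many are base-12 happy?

1

1205: 1205 → 105 → 145 → 2 → 4 → 16 → 17 → 26 → 8 → 64 → 41 → 34 → 104 → 128 → 164 → 66 → 61 → 26  (repeats 26)
1206: 1206 → 116 → 145 → 2 → 4 → 16 → 17 → 26 → 8 → 64 → 41 → 34 → 104 → 128 → 164 → 66 → 61 → 26  (repeats 26)
1207: 1207 → 129 → 181 → 11 → 121 → 101 → 89 → 74 → 40 → 25 → 5 → 25  (repeats 25)
1208: 1208 → 144 → 1  (reaches 1)
1209: 1209 → 161 → 27 → 13 → 2 → 4 → 16 → 17 → 26 → 8 → 64 → 41 → 34 → 104 → 128 → 164 → 66 → 61 → 26  (repeats 26)
1210: 1210 → 180 → 10 → 100 → 80 → 100  (repeats 100)
base-12 happy: 1208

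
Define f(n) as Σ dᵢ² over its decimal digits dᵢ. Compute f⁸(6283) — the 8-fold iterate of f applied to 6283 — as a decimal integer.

6283 → 6² + 2² + 8² + 3² = 36 + 4 + 64 + 9 = 113
113 → 1² + 1² + 3² = 1 + 1 + 9 = 11
11 → 1² + 1² = 1 + 1 = 2
2 → 2² = 4
4 → 4² = 16
16 → 1² + 6² = 1 + 36 = 37
37 → 3² + 7² = 9 + 49 = 58
58 → 5² + 8² = 25 + 64 = 89

89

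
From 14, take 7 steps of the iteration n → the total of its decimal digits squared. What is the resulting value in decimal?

14 → 1² + 4² = 17
17 → 1² + 7² = 50
50 → 5² + 0² = 25
25 → 2² + 5² = 29
29 → 2² + 9² = 85
85 → 8² + 5² = 89
89 → 8² + 9² = 145

145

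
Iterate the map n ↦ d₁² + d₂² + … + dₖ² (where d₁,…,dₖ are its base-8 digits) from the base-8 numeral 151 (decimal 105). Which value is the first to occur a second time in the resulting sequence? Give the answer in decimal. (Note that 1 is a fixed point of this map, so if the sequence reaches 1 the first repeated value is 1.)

105 = (1,5,1)_8 → 27
27 = (3,3)_8 → 18
18 = (2,2)_8 → 8
8 = (1,0)_8 → 1  — reached the fixed point 1.
1 → 1, so 1 is the first repeated value.

1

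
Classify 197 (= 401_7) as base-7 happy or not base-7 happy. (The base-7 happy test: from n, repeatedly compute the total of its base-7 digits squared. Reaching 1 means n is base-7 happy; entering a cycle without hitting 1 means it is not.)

not base-7 happy

197 = (4,0,1)_7 → 17
17 = (2,3)_7 → 13
13 = (1,6)_7 → 37
37 = (5,2)_7 → 29
29 = (4,1)_7 → 17  — 17 already seen; the sequence cycles without reaching 1.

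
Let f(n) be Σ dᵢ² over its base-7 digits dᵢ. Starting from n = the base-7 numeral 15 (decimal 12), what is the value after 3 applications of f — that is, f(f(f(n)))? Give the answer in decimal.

52

12 = (1,5)_7 → 1² + 5² = 1 + 25 = 26
26 = (3,5)_7 → 3² + 5² = 9 + 25 = 34
34 = (4,6)_7 → 4² + 6² = 16 + 36 = 52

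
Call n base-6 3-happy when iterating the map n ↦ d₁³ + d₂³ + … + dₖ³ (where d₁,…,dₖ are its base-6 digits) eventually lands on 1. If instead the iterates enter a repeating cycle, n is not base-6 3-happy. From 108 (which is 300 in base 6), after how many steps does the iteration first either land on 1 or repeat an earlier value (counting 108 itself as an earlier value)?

4

108 = (3,0,0)_6 → 3³ + 0³ + 0³ = 27 + 0 + 0 = 27
27 = (4,3)_6 → 4³ + 3³ = 64 + 27 = 91
91 = (2,3,1)_6 → 2³ + 3³ + 1³ = 8 + 27 + 1 = 36
36 = (1,0,0)_6 → 1³ + 0³ + 0³ = 1 + 0 + 0 = 1  — reached 1.
That took 4 steps.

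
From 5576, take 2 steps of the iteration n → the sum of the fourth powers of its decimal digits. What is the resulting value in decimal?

5576 → 5⁴ + 5⁴ + 7⁴ + 6⁴ = 4947
4947 → 4⁴ + 9⁴ + 4⁴ + 7⁴ = 9474

9474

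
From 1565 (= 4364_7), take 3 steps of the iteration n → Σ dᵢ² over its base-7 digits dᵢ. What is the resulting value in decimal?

1565 = (4,3,6,4)_7 → 4² + 3² + 6² + 4² = 16 + 9 + 36 + 16 = 77
77 = (1,4,0)_7 → 1² + 4² + 0² = 1 + 16 + 0 = 17
17 = (2,3)_7 → 2² + 3² = 4 + 9 = 13

13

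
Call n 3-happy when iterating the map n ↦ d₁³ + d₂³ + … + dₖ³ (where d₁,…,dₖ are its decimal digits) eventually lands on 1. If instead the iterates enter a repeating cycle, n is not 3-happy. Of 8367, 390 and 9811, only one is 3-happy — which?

8367: 8367 → 1098 → 1242 → 81 → 513 → 153 → 153  — repeats 153 (not 3-happy)
390: 390 → 756 → 684 → 792 → 1080 → 513 → 153 → 153  — repeats 153 (not 3-happy)
9811: 9811 → 1243 → 100 → 1  — reaches 1 (3-happy)

9811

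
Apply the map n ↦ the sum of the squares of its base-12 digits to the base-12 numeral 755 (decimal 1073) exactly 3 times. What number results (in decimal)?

1073 = (7,5,5)_12 → 99
99 = (8,3)_12 → 73
73 = (6,1)_12 → 37

37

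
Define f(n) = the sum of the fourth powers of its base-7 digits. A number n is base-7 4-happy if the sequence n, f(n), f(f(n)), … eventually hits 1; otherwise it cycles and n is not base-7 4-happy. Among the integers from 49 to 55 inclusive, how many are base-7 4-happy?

49: 49 → 1  — base-7 4-happy
50: 50 → 2 → 16 → 32 → 512 → 164 → 178 → 418 → 708 → 98 → 16  — not base-7 4-happy
51: 51 → 17 → 97 → 2593 → 1459 → 963 → 1153 → 803 → 673 → 1923 → 1507 → 913 → 609 → 707 → 97  — not base-7 4-happy
52: 52 → 82 → 882 → 272 → 2002 → 2546 → 1938 → 2258 → 1808 → 1938  — not base-7 4-happy
53: 53 → 257 → 1251 → 1043 → 97 → 2593 → 1459 → 963 → 1153 → 803 → 673 → 1923 → 1507 → 913 → 609 → 707 → 97  — not base-7 4-happy
54: 54 → 626 → 1332 → 1394 → 338 → 2608 → 514 → 244 → 2848 → 1314 → 1956 → 2258 → 1808 → 1938 → 2258  — not base-7 4-happy
55: 55 → 1297 → 803 → 673 → 1923 → 1507 → 913 → 609 → 707 → 97 → 2593 → 1459 → 963 → 1153 → 803  — not base-7 4-happy
base-7 4-happy: 49

1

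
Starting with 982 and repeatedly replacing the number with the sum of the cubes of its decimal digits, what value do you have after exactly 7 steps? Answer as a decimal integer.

982 → 1249
1249 → 802
802 → 520
520 → 133
133 → 55
55 → 250
250 → 133

133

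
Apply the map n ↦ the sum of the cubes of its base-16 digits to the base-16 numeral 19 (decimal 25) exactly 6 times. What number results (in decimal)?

25 = (1,9)_16 → 1³ + 9³ = 1 + 729 = 730
730 = (2,13,10)_16 → 2³ + 13³ + 10³ = 8 + 2197 + 1000 = 3205
3205 = (12,8,5)_16 → 12³ + 8³ + 5³ = 1728 + 512 + 125 = 2365
2365 = (9,3,13)_16 → 9³ + 3³ + 13³ = 729 + 27 + 2197 = 2953
2953 = (11,8,9)_16 → 11³ + 8³ + 9³ = 1331 + 512 + 729 = 2572
2572 = (10,0,12)_16 → 10³ + 0³ + 12³ = 1000 + 0 + 1728 = 2728

2728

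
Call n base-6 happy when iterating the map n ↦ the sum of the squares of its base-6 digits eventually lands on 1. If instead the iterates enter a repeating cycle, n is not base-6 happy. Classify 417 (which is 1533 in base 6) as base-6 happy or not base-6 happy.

417 = (1,5,3,3)_6 → 1² + 5² + 3² + 3² = 44
44 = (1,1,2)_6 → 1² + 1² + 2² = 6
6 = (1,0)_6 → 1² + 0² = 1  — reached 1.

base-6 happy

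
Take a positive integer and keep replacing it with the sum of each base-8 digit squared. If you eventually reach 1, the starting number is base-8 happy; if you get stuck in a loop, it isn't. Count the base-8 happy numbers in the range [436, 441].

436: 436 → 88 → 10 → 5 → 25 → 10  (repeats 10)
437: 437 → 97 → 18 → 8 → 1  (reaches 1)
438: 438 → 108 → 42 → 29 → 34 → 20 → 20  (repeats 20)
439: 439 → 121 → 51 → 45 → 50 → 40 → 25 → 10 → 5 → 25  (repeats 25)
440: 440 → 85 → 30 → 45 → 50 → 40 → 25 → 10 → 5 → 25  (repeats 25)
441: 441 → 86 → 41 → 26 → 13 → 26  (repeats 26)
base-8 happy: 437

1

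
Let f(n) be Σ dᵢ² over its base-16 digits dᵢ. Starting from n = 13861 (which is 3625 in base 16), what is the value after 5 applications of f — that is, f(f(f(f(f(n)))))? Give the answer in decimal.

13861 = (3,6,2,5)_16 → 3² + 6² + 2² + 5² = 74
74 = (4,10)_16 → 4² + 10² = 116
116 = (7,4)_16 → 7² + 4² = 65
65 = (4,1)_16 → 4² + 1² = 17
17 = (1,1)_16 → 1² + 1² = 2

2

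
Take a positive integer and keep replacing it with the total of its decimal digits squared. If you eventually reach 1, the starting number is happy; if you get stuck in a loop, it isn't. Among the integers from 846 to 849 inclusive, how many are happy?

846: 846 → 116 → 38 → 73 → 58 → 89 → 145 → 42 → 20 → 4 → 16 → 37 → 58  — not happy
847: 847 → 129 → 86 → 100 → 1  — happy
848: 848 → 144 → 33 → 18 → 65 → 61 → 37 → 58 → 89 → 145 → 42 → 20 → 4 → 16 → 37  — not happy
849: 849 → 161 → 38 → 73 → 58 → 89 → 145 → 42 → 20 → 4 → 16 → 37 → 58  — not happy
happy: 847

1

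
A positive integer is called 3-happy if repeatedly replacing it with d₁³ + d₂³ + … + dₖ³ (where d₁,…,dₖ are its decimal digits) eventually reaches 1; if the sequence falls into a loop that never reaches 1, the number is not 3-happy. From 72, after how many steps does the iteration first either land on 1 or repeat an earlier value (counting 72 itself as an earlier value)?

3

72 → 351
351 → 153
153 → 153  — 153 repeats.
That took 3 steps.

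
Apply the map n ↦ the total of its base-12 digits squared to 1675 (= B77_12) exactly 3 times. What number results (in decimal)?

109

1675 = (11,7,7)_12 → 11² + 7² + 7² = 219
219 = (1,6,3)_12 → 1² + 6² + 3² = 46
46 = (3,10)_12 → 3² + 10² = 109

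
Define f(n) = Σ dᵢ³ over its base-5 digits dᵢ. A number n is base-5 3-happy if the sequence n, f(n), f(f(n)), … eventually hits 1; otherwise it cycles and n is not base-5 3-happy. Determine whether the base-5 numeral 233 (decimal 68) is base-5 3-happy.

not base-5 3-happy

68 = (2,3,3)_5 → 2³ + 3³ + 3³ = 8 + 27 + 27 = 62
62 = (2,2,2)_5 → 2³ + 2³ + 2³ = 8 + 8 + 8 = 24
24 = (4,4)_5 → 4³ + 4³ = 64 + 64 = 128
128 = (1,0,0,3)_5 → 1³ + 0³ + 0³ + 3³ = 1 + 0 + 0 + 27 = 28
28 = (1,0,3)_5 → 1³ + 0³ + 3³ = 1 + 0 + 27 = 28  — 28 already seen; the sequence cycles without reaching 1.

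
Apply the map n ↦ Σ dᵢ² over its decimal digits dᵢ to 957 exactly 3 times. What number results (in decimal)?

26

957 → 9² + 5² + 7² = 155
155 → 1² + 5² + 5² = 51
51 → 5² + 1² = 26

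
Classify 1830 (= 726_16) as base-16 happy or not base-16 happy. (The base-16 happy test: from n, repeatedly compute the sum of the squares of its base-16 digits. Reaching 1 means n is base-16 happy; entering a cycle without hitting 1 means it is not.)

base-16 happy

1830 = (7,2,6)_16 → 7² + 2² + 6² = 89
89 = (5,9)_16 → 5² + 9² = 106
106 = (6,10)_16 → 6² + 10² = 136
136 = (8,8)_16 → 8² + 8² = 128
128 = (8,0)_16 → 8² + 0² = 64
64 = (4,0)_16 → 4² + 0² = 16
16 = (1,0)_16 → 1² + 0² = 1  — reached 1.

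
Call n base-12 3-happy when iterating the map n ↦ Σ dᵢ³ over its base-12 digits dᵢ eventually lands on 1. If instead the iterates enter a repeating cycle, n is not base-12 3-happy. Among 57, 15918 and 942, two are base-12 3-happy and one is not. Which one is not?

57

57: 57 → 793 → 342 → 288 → 8 → 512 → 755 → 1464 → 1008 → 343 → 415 → 1351 → 1136 → 1855 → 1344 → 793  — repeats 793 (not base-12 3-happy)
15918: 15918 → 1169 → 638 → 197 → 190 → 1028 → 856 → 1520 → 1728 → 1  — reaches 1 (base-12 3-happy)
942: 942 → 648 → 280 → 1396 → 1305 → 1458 → 1217 → 762 → 368 → 736 → 190 → 1028 → 856 → 1520 → 1728 → 1  — reaches 1 (base-12 3-happy)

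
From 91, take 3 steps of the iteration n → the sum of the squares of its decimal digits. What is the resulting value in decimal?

100

91 → 9² + 1² = 82
82 → 8² + 2² = 68
68 → 6² + 8² = 100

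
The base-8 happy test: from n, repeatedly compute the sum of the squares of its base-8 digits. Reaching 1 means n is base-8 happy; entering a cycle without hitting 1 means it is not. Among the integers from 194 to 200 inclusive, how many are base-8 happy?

194: 194 → 13 → 26 → 13  (repeats 13)
195: 195 → 18 → 8 → 1  (reaches 1)
196: 196 → 25 → 10 → 5 → 25  (repeats 25)
197: 197 → 34 → 20 → 20  (repeats 20)
198: 198 → 45 → 50 → 40 → 25 → 10 → 5 → 25  (repeats 25)
199: 199 → 58 → 53 → 61 → 74 → 6 → 36 → 32 → 16 → 4 → 16  (repeats 16)
200: 200 → 10 → 5 → 25 → 10  (repeats 10)
base-8 happy: 195

1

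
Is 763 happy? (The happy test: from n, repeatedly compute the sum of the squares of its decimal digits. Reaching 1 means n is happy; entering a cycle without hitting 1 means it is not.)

763 → 7² + 6² + 3² = 94
94 → 9² + 4² = 97
97 → 9² + 7² = 130
130 → 1² + 3² + 0² = 10
10 → 1² + 0² = 1  — reached 1.

happy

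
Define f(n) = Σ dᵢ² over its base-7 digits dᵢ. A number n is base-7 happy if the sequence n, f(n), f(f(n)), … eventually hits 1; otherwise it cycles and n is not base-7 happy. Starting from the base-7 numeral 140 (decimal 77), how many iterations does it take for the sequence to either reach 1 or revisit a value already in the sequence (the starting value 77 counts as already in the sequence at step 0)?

5

77 = (1,4,0)_7 → 1² + 4² + 0² = 1 + 16 + 0 = 17
17 = (2,3)_7 → 2² + 3² = 4 + 9 = 13
13 = (1,6)_7 → 1² + 6² = 1 + 36 = 37
37 = (5,2)_7 → 5² + 2² = 25 + 4 = 29
29 = (4,1)_7 → 4² + 1² = 16 + 1 = 17  — 17 repeats.
That took 5 steps.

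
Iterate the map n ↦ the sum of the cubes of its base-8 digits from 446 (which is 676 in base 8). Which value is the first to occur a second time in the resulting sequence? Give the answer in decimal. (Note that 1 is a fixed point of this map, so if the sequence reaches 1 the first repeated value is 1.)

92

446 = (6,7,6)_8 → 6³ + 7³ + 6³ = 216 + 343 + 216 = 775
775 = (1,4,0,7)_8 → 1³ + 4³ + 0³ + 7³ = 1 + 64 + 0 + 343 = 408
408 = (6,3,0)_8 → 6³ + 3³ + 0³ = 216 + 27 + 0 = 243
243 = (3,6,3)_8 → 3³ + 6³ + 3³ = 27 + 216 + 27 = 270
270 = (4,1,6)_8 → 4³ + 1³ + 6³ = 64 + 1 + 216 = 281
281 = (4,3,1)_8 → 4³ + 3³ + 1³ = 64 + 27 + 1 = 92
92 = (1,3,4)_8 → 1³ + 3³ + 4³ = 1 + 27 + 64 = 92  — 92 already appeared earlier.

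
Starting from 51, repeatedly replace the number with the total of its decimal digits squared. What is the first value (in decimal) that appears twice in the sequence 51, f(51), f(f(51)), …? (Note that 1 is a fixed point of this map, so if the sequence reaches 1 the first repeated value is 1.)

51 → 26
26 → 40
40 → 16
16 → 37
37 → 58
58 → 89
89 → 145
145 → 42
42 → 20
20 → 4
4 → 16  — 16 already appeared earlier.

16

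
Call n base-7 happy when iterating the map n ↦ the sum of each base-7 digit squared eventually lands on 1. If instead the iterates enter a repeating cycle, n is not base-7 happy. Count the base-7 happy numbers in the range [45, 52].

1

45: 45 → 45  (repeats 45)
46: 46 → 52 → 10 → 10  (repeats 10)
47: 47 → 61 → 27 → 45 → 45  (repeats 45)
48: 48 → 72 → 14 → 4 → 16 → 8 → 2 → 4  (repeats 4)
49: 49 → 1  (reaches 1)
50: 50 → 2 → 4 → 16 → 8 → 2  (repeats 2)
51: 51 → 5 → 25 → 25  (repeats 25)
52: 52 → 10 → 10  (repeats 10)
base-7 happy: 49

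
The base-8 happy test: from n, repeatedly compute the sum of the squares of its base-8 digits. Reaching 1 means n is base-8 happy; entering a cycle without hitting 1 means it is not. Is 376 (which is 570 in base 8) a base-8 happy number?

376 = (5,7,0)_8 → 5² + 7² + 0² = 74
74 = (1,1,2)_8 → 1² + 1² + 2² = 6
6 = (6)_8 → 6² = 36
36 = (4,4)_8 → 4² + 4² = 32
32 = (4,0)_8 → 4² + 0² = 16
16 = (2,0)_8 → 2² + 0² = 4
4 = (4)_8 → 4² = 16  — 16 already seen; the sequence cycles without reaching 1.

not base-8 happy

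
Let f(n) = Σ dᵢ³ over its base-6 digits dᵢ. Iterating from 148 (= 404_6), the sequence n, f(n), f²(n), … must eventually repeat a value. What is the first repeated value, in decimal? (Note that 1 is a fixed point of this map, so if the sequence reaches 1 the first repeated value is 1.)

128

148 = (4,0,4)_6 → 128
128 = (3,3,2)_6 → 62
62 = (1,4,2)_6 → 73
73 = (2,0,1)_6 → 9
9 = (1,3)_6 → 28
28 = (4,4)_6 → 128  — 128 already appeared earlier.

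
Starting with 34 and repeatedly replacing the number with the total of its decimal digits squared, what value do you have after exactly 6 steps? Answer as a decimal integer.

34 → 3² + 4² = 25
25 → 2² + 5² = 29
29 → 2² + 9² = 85
85 → 8² + 5² = 89
89 → 8² + 9² = 145
145 → 1² + 4² + 5² = 42

42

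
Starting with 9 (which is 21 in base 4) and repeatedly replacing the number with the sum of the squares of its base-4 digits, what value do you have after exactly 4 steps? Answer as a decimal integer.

9 = (2,1)_4 → 2² + 1² = 5
5 = (1,1)_4 → 1² + 1² = 2
2 = (2)_4 → 2² = 4
4 = (1,0)_4 → 1² + 0² = 1

1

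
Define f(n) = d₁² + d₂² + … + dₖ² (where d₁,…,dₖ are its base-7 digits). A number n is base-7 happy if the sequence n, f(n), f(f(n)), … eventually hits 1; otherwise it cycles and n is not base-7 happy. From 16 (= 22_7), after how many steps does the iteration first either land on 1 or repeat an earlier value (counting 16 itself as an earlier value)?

4

16 = (2,2)_7 → 2² + 2² = 4 + 4 = 8
8 = (1,1)_7 → 1² + 1² = 1 + 1 = 2
2 = (2)_7 → 2² = 4
4 = (4)_7 → 4² = 16  — 16 repeats.
That took 4 steps.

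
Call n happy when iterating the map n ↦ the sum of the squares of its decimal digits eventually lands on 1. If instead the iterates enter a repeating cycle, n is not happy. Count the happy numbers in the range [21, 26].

21: 21 → 5 → 25 → 29 → 85 → 89 → 145 → 42 → 20 → 4 → 16 → 37 → 58 → 89  — not happy
22: 22 → 8 → 64 → 52 → 29 → 85 → 89 → 145 → 42 → 20 → 4 → 16 → 37 → 58 → 89  — not happy
23: 23 → 13 → 10 → 1  — happy
24: 24 → 20 → 4 → 16 → 37 → 58 → 89 → 145 → 42 → 20  — not happy
25: 25 → 29 → 85 → 89 → 145 → 42 → 20 → 4 → 16 → 37 → 58 → 89  — not happy
26: 26 → 40 → 16 → 37 → 58 → 89 → 145 → 42 → 20 → 4 → 16  — not happy
happy: 23

1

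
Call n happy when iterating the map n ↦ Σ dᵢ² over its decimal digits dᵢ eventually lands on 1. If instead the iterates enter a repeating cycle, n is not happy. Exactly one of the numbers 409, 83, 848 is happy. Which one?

409: 409 → 97 → 130 → 10 → 1  — reaches 1 (happy)
83: 83 → 73 → 58 → 89 → 145 → 42 → 20 → 4 → 16 → 37 → 58  — repeats 58 (not happy)
848: 848 → 144 → 33 → 18 → 65 → 61 → 37 → 58 → 89 → 145 → 42 → 20 → 4 → 16 → 37  — repeats 37 (not happy)

409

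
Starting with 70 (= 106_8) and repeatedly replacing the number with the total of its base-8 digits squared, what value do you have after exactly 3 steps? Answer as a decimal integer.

26

70 = (1,0,6)_8 → 1² + 0² + 6² = 37
37 = (4,5)_8 → 4² + 5² = 41
41 = (5,1)_8 → 5² + 1² = 26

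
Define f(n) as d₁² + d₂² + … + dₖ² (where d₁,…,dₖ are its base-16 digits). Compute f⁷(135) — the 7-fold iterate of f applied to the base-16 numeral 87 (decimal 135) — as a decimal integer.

135 = (8,7)_16 → 113
113 = (7,1)_16 → 50
50 = (3,2)_16 → 13
13 = (13)_16 → 169
169 = (10,9)_16 → 181
181 = (11,5)_16 → 146
146 = (9,2)_16 → 85

85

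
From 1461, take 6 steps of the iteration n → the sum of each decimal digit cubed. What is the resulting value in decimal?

1461 → 1³ + 4³ + 6³ + 1³ = 282
282 → 2³ + 8³ + 2³ = 528
528 → 5³ + 2³ + 8³ = 645
645 → 6³ + 4³ + 5³ = 405
405 → 4³ + 0³ + 5³ = 189
189 → 1³ + 8³ + 9³ = 1242

1242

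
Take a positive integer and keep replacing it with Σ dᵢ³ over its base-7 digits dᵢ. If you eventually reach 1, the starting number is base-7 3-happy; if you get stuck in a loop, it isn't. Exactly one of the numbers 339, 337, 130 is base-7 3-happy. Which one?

339: 339 → 459 → 81 → 129 → 99 → 9 → 9  — repeats 9 (not base-7 3-happy)
337: 337 → 433 → 343 → 1  — reaches 1 (base-7 3-happy)
130: 130 → 136 → 160 → 244 → 496 → 244  — repeats 244 (not base-7 3-happy)

337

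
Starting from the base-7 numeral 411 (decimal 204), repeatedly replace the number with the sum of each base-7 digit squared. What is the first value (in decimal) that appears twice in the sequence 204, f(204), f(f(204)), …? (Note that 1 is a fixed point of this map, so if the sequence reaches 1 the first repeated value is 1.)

2

204 = (4,1,1)_7 → 4² + 1² + 1² = 18
18 = (2,4)_7 → 2² + 4² = 20
20 = (2,6)_7 → 2² + 6² = 40
40 = (5,5)_7 → 5² + 5² = 50
50 = (1,0,1)_7 → 1² + 0² + 1² = 2
2 = (2)_7 → 2² = 4
4 = (4)_7 → 4² = 16
16 = (2,2)_7 → 2² + 2² = 8
8 = (1,1)_7 → 1² + 1² = 2  — 2 already appeared earlier.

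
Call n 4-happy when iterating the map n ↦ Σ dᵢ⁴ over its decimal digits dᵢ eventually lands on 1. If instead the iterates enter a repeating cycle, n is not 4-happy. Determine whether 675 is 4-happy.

not 4-happy

675 → 6⁴ + 7⁴ + 5⁴ = 1296 + 2401 + 625 = 4322
4322 → 4⁴ + 3⁴ + 2⁴ + 2⁴ = 256 + 81 + 16 + 16 = 369
369 → 3⁴ + 6⁴ + 9⁴ = 81 + 1296 + 6561 = 7938
7938 → 7⁴ + 9⁴ + 3⁴ + 8⁴ = 2401 + 6561 + 81 + 4096 = 13139
13139 → 1⁴ + 3⁴ + 1⁴ + 3⁴ + 9⁴ = 1 + 81 + 1 + 81 + 6561 = 6725
6725 → 6⁴ + 7⁴ + 2⁴ + 5⁴ = 1296 + 2401 + 16 + 625 = 4338
4338 → 4⁴ + 3⁴ + 3⁴ + 8⁴ = 256 + 81 + 81 + 4096 = 4514
4514 → 4⁴ + 5⁴ + 1⁴ + 4⁴ = 256 + 625 + 1 + 256 = 1138
1138 → 1⁴ + 1⁴ + 3⁴ + 8⁴ = 1 + 1 + 81 + 4096 = 4179
4179 → 4⁴ + 1⁴ + 7⁴ + 9⁴ = 256 + 1 + 2401 + 6561 = 9219
9219 → 9⁴ + 2⁴ + 1⁴ + 9⁴ = 6561 + 16 + 1 + 6561 = 13139  — 13139 already seen; the sequence cycles without reaching 1.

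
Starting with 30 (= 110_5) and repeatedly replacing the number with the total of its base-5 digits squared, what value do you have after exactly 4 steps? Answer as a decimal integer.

10

30 = (1,1,0)_5 → 1² + 1² + 0² = 2
2 = (2)_5 → 2² = 4
4 = (4)_5 → 4² = 16
16 = (3,1)_5 → 3² + 1² = 10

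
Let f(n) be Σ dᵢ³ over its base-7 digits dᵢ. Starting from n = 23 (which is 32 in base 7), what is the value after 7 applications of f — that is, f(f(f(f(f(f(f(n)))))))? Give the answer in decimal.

197

23 = (3,2)_7 → 35
35 = (5,0)_7 → 125
125 = (2,3,6)_7 → 251
251 = (5,0,6)_7 → 341
341 = (6,6,5)_7 → 557
557 = (1,4,2,4)_7 → 137
137 = (2,5,4)_7 → 197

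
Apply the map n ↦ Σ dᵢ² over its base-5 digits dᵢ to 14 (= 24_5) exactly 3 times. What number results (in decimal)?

14 = (2,4)_5 → 2² + 4² = 4 + 16 = 20
20 = (4,0)_5 → 4² + 0² = 16 + 0 = 16
16 = (3,1)_5 → 3² + 1² = 9 + 1 = 10

10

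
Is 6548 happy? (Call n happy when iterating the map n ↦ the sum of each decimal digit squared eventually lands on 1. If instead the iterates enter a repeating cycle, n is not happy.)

not happy

6548 → 6² + 5² + 4² + 8² = 36 + 25 + 16 + 64 = 141
141 → 1² + 4² + 1² = 1 + 16 + 1 = 18
18 → 1² + 8² = 1 + 64 = 65
65 → 6² + 5² = 36 + 25 = 61
61 → 6² + 1² = 36 + 1 = 37
37 → 3² + 7² = 9 + 49 = 58
58 → 5² + 8² = 25 + 64 = 89
89 → 8² + 9² = 64 + 81 = 145
145 → 1² + 4² + 5² = 1 + 16 + 25 = 42
42 → 4² + 2² = 16 + 4 = 20
20 → 2² + 0² = 4 + 0 = 4
4 → 4² = 16
16 → 1² + 6² = 1 + 36 = 37  — 37 already seen; the sequence cycles without reaching 1.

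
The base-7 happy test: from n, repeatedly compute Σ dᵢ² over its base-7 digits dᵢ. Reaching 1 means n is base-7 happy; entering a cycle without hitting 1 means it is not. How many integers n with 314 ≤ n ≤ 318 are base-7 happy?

1

314: 314 → 76 → 46 → 52 → 10 → 10  (repeats 10)
315: 315 → 45 → 45  (repeats 45)
316: 316 → 46 → 52 → 10 → 10  (repeats 10)
317: 317 → 49 → 1  (reaches 1)
318: 318 → 54 → 26 → 34 → 52 → 10 → 10  (repeats 10)
base-7 happy: 317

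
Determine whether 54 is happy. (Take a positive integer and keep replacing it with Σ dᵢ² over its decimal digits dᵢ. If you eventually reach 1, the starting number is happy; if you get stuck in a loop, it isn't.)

54 → 41
41 → 17
17 → 50
50 → 25
25 → 29
29 → 85
85 → 89
89 → 145
145 → 42
42 → 20
20 → 4
4 → 16
16 → 37
37 → 58
58 → 89  — 89 already seen; the sequence cycles without reaching 1.

not happy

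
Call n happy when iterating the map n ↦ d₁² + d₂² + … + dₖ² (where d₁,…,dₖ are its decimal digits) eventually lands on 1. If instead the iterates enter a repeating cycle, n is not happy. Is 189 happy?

189 → 146
146 → 53
53 → 34
34 → 25
25 → 29
29 → 85
85 → 89
89 → 145
145 → 42
42 → 20
20 → 4
4 → 16
16 → 37
37 → 58
58 → 89  — 89 already seen; the sequence cycles without reaching 1.

not happy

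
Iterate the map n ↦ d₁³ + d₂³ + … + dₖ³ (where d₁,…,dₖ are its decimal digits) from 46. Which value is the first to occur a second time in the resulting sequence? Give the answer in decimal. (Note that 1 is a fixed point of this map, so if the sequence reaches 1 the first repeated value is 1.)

133

46 → 4³ + 6³ = 64 + 216 = 280
280 → 2³ + 8³ + 0³ = 8 + 512 + 0 = 520
520 → 5³ + 2³ + 0³ = 125 + 8 + 0 = 133
133 → 1³ + 3³ + 3³ = 1 + 27 + 27 = 55
55 → 5³ + 5³ = 125 + 125 = 250
250 → 2³ + 5³ + 0³ = 8 + 125 + 0 = 133  — 133 already appeared earlier.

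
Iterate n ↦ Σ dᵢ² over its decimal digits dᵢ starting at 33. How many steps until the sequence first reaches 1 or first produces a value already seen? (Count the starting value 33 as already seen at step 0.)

33 → 3² + 3² = 18
18 → 1² + 8² = 65
65 → 6² + 5² = 61
61 → 6² + 1² = 37
37 → 3² + 7² = 58
58 → 5² + 8² = 89
89 → 8² + 9² = 145
145 → 1² + 4² + 5² = 42
42 → 4² + 2² = 20
20 → 2² + 0² = 4
4 → 4² = 16
16 → 1² + 6² = 37  — 37 repeats.
That took 12 steps.

12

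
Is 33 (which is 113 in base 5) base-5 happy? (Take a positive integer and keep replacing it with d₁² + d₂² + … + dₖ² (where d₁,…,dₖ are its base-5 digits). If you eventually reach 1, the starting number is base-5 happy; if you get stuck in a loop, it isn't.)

33 = (1,1,3)_5 → 1² + 1² + 3² = 11
11 = (2,1)_5 → 2² + 1² = 5
5 = (1,0)_5 → 1² + 0² = 1  — reached 1.

base-5 happy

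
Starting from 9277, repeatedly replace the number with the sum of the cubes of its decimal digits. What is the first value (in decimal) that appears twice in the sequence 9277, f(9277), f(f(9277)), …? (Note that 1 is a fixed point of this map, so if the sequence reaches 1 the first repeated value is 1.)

1

9277 → 9³ + 2³ + 7³ + 7³ = 1423
1423 → 1³ + 4³ + 2³ + 3³ = 100
100 → 1³ + 0³ + 0³ = 1  — reached the fixed point 1.
1 → 1, so 1 is the first repeated value.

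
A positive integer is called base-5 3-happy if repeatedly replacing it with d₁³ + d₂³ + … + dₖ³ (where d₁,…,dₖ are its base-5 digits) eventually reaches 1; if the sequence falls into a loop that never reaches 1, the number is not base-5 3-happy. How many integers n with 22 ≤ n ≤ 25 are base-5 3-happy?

1

22: 22 → 72 → 80 → 28 → 28  — not base-5 3-happy
23: 23 → 91 → 55 → 9 → 65 → 35 → 9  — not base-5 3-happy
24: 24 → 128 → 28 → 28  — not base-5 3-happy
25: 25 → 1  — base-5 3-happy
base-5 3-happy: 25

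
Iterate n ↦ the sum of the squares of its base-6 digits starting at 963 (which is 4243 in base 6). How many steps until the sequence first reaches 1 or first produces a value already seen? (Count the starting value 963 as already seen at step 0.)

11

963 = (4,2,4,3)_6 → 4² + 2² + 4² + 3² = 16 + 4 + 16 + 9 = 45
45 = (1,1,3)_6 → 1² + 1² + 3² = 1 + 1 + 9 = 11
11 = (1,5)_6 → 1² + 5² = 1 + 25 = 26
26 = (4,2)_6 → 4² + 2² = 16 + 4 = 20
20 = (3,2)_6 → 3² + 2² = 9 + 4 = 13
13 = (2,1)_6 → 2² + 1² = 4 + 1 = 5
5 = (5)_6 → 5² = 25
25 = (4,1)_6 → 4² + 1² = 16 + 1 = 17
17 = (2,5)_6 → 2² + 5² = 4 + 25 = 29
29 = (4,5)_6 → 4² + 5² = 16 + 25 = 41
41 = (1,0,5)_6 → 1² + 0² + 5² = 1 + 0 + 25 = 26  — 26 repeats.
That took 11 steps.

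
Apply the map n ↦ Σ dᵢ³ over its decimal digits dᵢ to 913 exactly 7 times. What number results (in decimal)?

370

913 → 9³ + 1³ + 3³ = 729 + 1 + 27 = 757
757 → 7³ + 5³ + 7³ = 343 + 125 + 343 = 811
811 → 8³ + 1³ + 1³ = 512 + 1 + 1 = 514
514 → 5³ + 1³ + 4³ = 125 + 1 + 64 = 190
190 → 1³ + 9³ + 0³ = 1 + 729 + 0 = 730
730 → 7³ + 3³ + 0³ = 343 + 27 + 0 = 370
370 → 3³ + 7³ + 0³ = 27 + 343 + 0 = 370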